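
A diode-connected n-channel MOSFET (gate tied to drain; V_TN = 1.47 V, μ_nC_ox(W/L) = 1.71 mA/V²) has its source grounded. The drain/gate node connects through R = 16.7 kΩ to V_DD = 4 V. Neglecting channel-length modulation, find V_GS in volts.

V_GS = 1.86 V

With gate tied to drain, V_GS = V_DS ≥ V_GS − V_TN, so the device is in saturation.
KCL at the drain: ½ k_n (V_GS − V_TN)² = (V_DD − V_GS)/R.
Let x = V_GS − 1.47. Then 14.3 x² + x − 2.53 = 0, giving x = 0.387 V (positive root), so V_GS = 1.86 V.
I_D = (V_DD − V_GS)/R = (4 − 1.86) / 16.7 = 0.128 mA.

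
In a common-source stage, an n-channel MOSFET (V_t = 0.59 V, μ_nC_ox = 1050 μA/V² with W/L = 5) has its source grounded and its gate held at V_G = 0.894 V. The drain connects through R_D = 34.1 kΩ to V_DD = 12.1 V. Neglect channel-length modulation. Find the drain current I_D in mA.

I_D = 0.243 mA

V_GS = V_G = 0.894 V, so V_ov = 0.894 − 0.59 = 0.304 V.
k_n = μ_nC_ox · (W/L) = 5.25 mA/V².
Assume saturation: I_D = ½ k_n V_ov² = 0.5 × 5.25 × 0.304² = 0.243 mA, giving V_DS = V_DD − I_D R_D = 12.1 − 0.243 × 34.1 = 3.83 V.
V_DS = 3.83 V ≥ V_ov = 0.304 V, confirming saturation.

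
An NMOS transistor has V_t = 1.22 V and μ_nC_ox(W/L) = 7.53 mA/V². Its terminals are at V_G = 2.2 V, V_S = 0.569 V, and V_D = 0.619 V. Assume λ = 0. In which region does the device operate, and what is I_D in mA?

V_GS = V_G − V_S = 2.2 − 0.569 = 1.63 V; V_DS = V_D − V_S = 0.619 − 0.569 = 0.05 V.
V_ov = V_GS − V_t = 1.63 − 1.22 = 0.411 V.
Since V_DS = 0.05 V < V_ov = 0.411 V, the device is in the triode region.
I_D = k_n [V_ov · V_DS − ½ V_DS²] = 7.53 × [0.411 × 0.05 − 0.5 × 0.05²] = 0.145 mA.

Triode; I_D = 0.145 mA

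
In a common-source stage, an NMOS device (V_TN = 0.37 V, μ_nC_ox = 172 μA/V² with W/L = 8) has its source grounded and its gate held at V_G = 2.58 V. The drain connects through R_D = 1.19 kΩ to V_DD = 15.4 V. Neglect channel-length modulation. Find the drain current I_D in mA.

I_D = 3.36 mA

V_GS = V_G = 2.58 V, so V_ov = 2.58 − 0.37 = 2.21 V.
k_n = μ_nC_ox · (W/L) = 1.376 mA/V².
Assume saturation: I_D = ½ k_n V_ov² = 0.5 × 1.376 × 2.21² = 3.36 mA, giving V_DS = V_DD − I_D R_D = 15.4 − 3.36 × 1.19 = 11.4 V.
V_DS = 11.4 V ≥ V_ov = 2.21 V, confirming saturation.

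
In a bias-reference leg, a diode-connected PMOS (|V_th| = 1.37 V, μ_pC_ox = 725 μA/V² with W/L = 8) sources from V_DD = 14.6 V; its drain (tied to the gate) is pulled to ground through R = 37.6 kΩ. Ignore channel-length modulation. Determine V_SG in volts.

V_SG = 1.71 V

With gate tied to drain, V_SG = V_SD ≥ V_SG − |V_th|, so the device is in saturation.
k_p = μ_pC_ox · (W/L) = 5.8 mA/V².
KCL at the drain: ½ k_p (V_SG − |V_th|)² = (V_DD − V_SG)/R.
Let x = V_SG − 1.37. Then 109 x² + x − 13.23 = 0, giving x = 0.344 V (positive root), so V_SG = 1.71 V.
I_D = (V_DD − V_SG)/R = (14.6 − 1.71) / 37.6 = 0.343 mA.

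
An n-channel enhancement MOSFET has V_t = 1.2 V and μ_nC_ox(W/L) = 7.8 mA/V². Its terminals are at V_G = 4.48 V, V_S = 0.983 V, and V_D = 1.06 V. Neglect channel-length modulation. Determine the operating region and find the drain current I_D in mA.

Triode; I_D = 1.36 mA

V_GS = V_G − V_S = 4.48 − 0.983 = 3.5 V; V_DS = V_D − V_S = 1.06 − 0.983 = 0.077 V.
V_ov = V_GS − V_t = 3.5 − 1.2 = 2.3 V.
Since V_DS = 0.077 V < V_ov = 2.3 V, the device is in the triode region.
I_D = k_n [V_ov · V_DS − ½ V_DS²] = 7.8 × [2.3 × 0.077 − 0.5 × 0.077²] = 1.36 mA.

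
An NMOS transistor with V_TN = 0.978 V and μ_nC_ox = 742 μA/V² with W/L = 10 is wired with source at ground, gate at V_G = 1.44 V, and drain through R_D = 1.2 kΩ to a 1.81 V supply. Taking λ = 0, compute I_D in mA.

V_GS = V_G = 1.44 V, so V_ov = 1.44 − 0.978 = 0.462 V.
k_n = μ_nC_ox · (W/L) = 7.42 mA/V².
Assume saturation: I_D = ½ k_n V_ov² = 0.5 × 7.42 × 0.462² = 0.792 mA, giving V_DS = V_DD − I_D R_D = 1.81 − 0.792 × 1.2 = 0.86 V.
V_DS = 0.86 V ≥ V_ov = 0.462 V, confirming saturation.

I_D = 0.792 mA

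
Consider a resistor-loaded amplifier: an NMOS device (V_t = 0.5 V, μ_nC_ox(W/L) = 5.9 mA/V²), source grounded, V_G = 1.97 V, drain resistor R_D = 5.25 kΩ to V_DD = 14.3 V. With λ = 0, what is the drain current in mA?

I_D = 2.66 mA

V_GS = V_G = 1.97 V, so V_ov = 1.97 − 0.5 = 1.47 V.
Assume saturation: I_D = ½ k_n V_ov² = 0.5 × 5.9 × 1.47² = 6.37 mA, giving V_DS = V_DD − I_D R_D = 14.3 − 6.37 × 5.25 = -19.2 V.
But -19.2 V < V_ov = 1.47 V, so the device is actually in triode.
In triode I_D = k_n[V_ov V_DS − ½ V_DS²] and I_D = (V_DD − V_DS)/R_D. Equating: 15.5 V_DS² − 46.53 V_DS + 14.3 = 0, giving V_DS = 0.347 V (the root below V_ov).
I_D = (14.3 − 0.347) / 5.25 = 2.66 mA.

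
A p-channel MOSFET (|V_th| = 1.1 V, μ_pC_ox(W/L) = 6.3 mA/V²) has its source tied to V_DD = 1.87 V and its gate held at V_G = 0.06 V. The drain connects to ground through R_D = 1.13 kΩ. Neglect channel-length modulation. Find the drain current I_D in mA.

I_D = 1.30 mA

V_SG = V_DD − V_G = 1.87 − 0.06 = 1.81 V, so V_ov = 1.81 − 1.1 = 0.71 V.
Assume saturation: I_D = ½ k_p V_ov² = 0.5 × 6.3 × 0.71² = 1.59 mA, giving V_SD = V_DD − I_D R_D = 1.87 − 1.59 × 1.13 = 0.0757 V.
But 0.0757 V < V_ov = 0.71 V, so the device is actually in triode.
In triode I_D = k_p[V_ov V_SD − ½ V_SD²] and I_D = (V_DD − V_SD)/R_D. Equating: 3.56 V_SD² − 6.054 V_SD + 1.87 = 0, giving V_SD = 0.406 V (the root below V_ov).
I_D = (1.87 − 0.406) / 1.13 = 1.3 mA.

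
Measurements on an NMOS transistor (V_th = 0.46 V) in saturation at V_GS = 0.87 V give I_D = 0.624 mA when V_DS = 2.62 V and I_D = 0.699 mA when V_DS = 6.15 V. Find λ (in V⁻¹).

With V_GS fixed, I_D ∝ (1 + λ V_DS) in saturation, so I_D2/I_D1 = (1 + λ V_DS2)/(1 + λ V_DS1).
0.699/0.624 = 1.12 = (1 + 6.15 λ)/(1 + 2.62 λ).
Solving: λ (I_D1 V_DS2 − I_D2 V_DS1) = I_D2 − I_D1, so λ = (0.699 − 0.624) / (0.624 × 6.15 − 0.699 × 2.62) = 0.075 / 2.01 = 0.0374 V⁻¹.

λ = 0.0374 V⁻¹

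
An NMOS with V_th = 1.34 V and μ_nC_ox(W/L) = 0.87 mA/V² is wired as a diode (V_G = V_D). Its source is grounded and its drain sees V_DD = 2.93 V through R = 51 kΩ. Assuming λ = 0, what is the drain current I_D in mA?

With gate tied to drain, V_GS = V_DS ≥ V_GS − V_th, so the device is in saturation.
KCL at the drain: ½ k_n (V_GS − V_th)² = (V_DD − V_GS)/R.
Let x = V_GS − 1.34. Then 22.2 x² + x − 1.59 = 0, giving x = 0.246 V (positive root), so V_GS = 1.59 V.
I_D = (V_DD − V_GS)/R = (2.93 − 1.59) / 51 = 0.0264 mA.

I_D = 0.0264 mA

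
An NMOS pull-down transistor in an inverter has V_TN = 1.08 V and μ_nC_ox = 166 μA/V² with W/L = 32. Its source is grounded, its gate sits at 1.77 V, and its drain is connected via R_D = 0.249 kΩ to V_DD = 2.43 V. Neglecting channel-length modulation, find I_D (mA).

V_GS = V_G = 1.77 V, so V_ov = 1.77 − 1.08 = 0.69 V.
k_n = μ_nC_ox · (W/L) = 5.312 mA/V².
Assume saturation: I_D = ½ k_n V_ov² = 0.5 × 5.312 × 0.69² = 1.26 mA, giving V_DS = V_DD − I_D R_D = 2.43 − 1.26 × 0.249 = 2.12 V.
V_DS = 2.12 V ≥ V_ov = 0.69 V, confirming saturation.

I_D = 1.26 mA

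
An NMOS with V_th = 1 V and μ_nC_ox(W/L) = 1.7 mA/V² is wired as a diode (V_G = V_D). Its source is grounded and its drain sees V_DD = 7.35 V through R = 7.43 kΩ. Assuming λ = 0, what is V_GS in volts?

With gate tied to drain, V_GS = V_DS ≥ V_GS − V_th, so the device is in saturation.
KCL at the drain: ½ k_n (V_GS − V_th)² = (V_DD − V_GS)/R.
Let x = V_GS − 1. Then 6.32 x² + x − 6.35 = 0, giving x = 0.927 V (positive root), so V_GS = 1.93 V.
I_D = (V_DD − V_GS)/R = (7.35 − 1.93) / 7.43 = 0.73 mA.

V_GS = 1.93 V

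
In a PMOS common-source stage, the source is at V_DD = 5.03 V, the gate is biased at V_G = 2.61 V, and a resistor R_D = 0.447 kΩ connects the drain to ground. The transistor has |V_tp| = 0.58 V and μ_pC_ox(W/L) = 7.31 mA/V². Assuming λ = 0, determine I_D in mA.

V_SG = V_DD − V_G = 5.03 − 2.61 = 2.42 V, so V_ov = 2.42 − 0.58 = 1.84 V.
Assume saturation: I_D = ½ k_p V_ov² = 0.5 × 7.31 × 1.84² = 12.4 mA, giving V_SD = V_DD − I_D R_D = 5.03 − 12.4 × 0.447 = -0.501 V.
But -0.501 V < V_ov = 1.84 V, so the device is actually in triode.
In triode I_D = k_p[V_ov V_SD − ½ V_SD²] and I_D = (V_DD − V_SD)/R_D. Equating: 1.63 V_SD² − 7.012 V_SD + 5.03 = 0, giving V_SD = 0.91 V (the root below V_ov).
I_D = (5.03 − 0.91) / 0.447 = 9.22 mA.

I_D = 9.22 mA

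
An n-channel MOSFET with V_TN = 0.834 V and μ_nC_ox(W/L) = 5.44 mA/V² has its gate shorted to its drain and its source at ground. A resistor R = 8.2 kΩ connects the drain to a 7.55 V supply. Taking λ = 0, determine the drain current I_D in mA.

I_D = 0.755 mA

With gate tied to drain, V_GS = V_DS ≥ V_GS − V_TN, so the device is in saturation.
KCL at the drain: ½ k_n (V_GS − V_TN)² = (V_DD − V_GS)/R.
Let x = V_GS − 0.834. Then 22.3 x² + x − 6.716 = 0, giving x = 0.527 V (positive root), so V_GS = 1.36 V.
I_D = (V_DD − V_GS)/R = (7.55 − 1.36) / 8.2 = 0.755 mA.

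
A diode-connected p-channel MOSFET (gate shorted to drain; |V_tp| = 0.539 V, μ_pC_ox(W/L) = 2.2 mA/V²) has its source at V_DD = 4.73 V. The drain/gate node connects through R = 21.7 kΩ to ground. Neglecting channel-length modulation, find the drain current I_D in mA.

With gate tied to drain, V_SG = V_SD ≥ V_SG − |V_tp|, so the device is in saturation.
KCL at the drain: ½ k_p (V_SG − |V_tp|)² = (V_DD − V_SG)/R.
Let x = V_SG − 0.539. Then 23.9 x² + x − 4.191 = 0, giving x = 0.399 V (positive root), so V_SG = 0.938 V.
I_D = (V_DD − V_SG)/R = (4.73 − 0.938) / 21.7 = 0.175 mA.

I_D = 0.175 mA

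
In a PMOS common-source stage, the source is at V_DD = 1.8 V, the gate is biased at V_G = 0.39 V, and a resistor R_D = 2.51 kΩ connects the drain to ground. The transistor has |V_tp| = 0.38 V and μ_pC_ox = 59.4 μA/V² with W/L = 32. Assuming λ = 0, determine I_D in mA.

V_SG = V_DD − V_G = 1.8 − 0.39 = 1.41 V, so V_ov = 1.41 − 0.38 = 1.03 V.
k_p = μ_pC_ox · (W/L) = 1.901 mA/V².
Assume saturation: I_D = ½ k_p V_ov² = 0.5 × 1.901 × 1.03² = 1.01 mA, giving V_SD = V_DD − I_D R_D = 1.8 − 1.01 × 2.51 = -0.731 V.
But -0.731 V < V_ov = 1.03 V, so the device is actually in triode.
In triode I_D = k_p[V_ov V_SD − ½ V_SD²] and I_D = (V_DD − V_SD)/R_D. Equating: 2.39 V_SD² − 5.914 V_SD + 1.8 = 0, giving V_SD = 0.355 V (the root below V_ov).
I_D = (1.8 − 0.355) / 2.51 = 0.576 mA.

I_D = 0.576 mA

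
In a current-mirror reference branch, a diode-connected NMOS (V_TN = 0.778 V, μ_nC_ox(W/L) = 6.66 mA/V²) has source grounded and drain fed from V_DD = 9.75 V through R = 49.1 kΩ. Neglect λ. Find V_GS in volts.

V_GS = 1.01 V

With gate tied to drain, V_GS = V_DS ≥ V_GS − V_TN, so the device is in saturation.
KCL at the drain: ½ k_n (V_GS − V_TN)² = (V_DD − V_GS)/R.
Let x = V_GS − 0.778. Then 164 x² + x − 8.972 = 0, giving x = 0.231 V (positive root), so V_GS = 1.01 V.
I_D = (V_DD − V_GS)/R = (9.75 − 1.01) / 49.1 = 0.178 mA.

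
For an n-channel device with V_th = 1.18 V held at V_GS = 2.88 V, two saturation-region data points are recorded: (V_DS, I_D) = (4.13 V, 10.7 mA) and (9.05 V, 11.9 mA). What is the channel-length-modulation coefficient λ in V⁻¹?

With V_GS fixed, I_D ∝ (1 + λ V_DS) in saturation, so I_D2/I_D1 = (1 + λ V_DS2)/(1 + λ V_DS1).
11.9/10.7 = 1.112 = (1 + 9.05 λ)/(1 + 4.13 λ).
Solving: λ (I_D1 V_DS2 − I_D2 V_DS1) = I_D2 − I_D1, so λ = (11.9 − 10.7) / (10.7 × 9.05 − 11.9 × 4.13) = 1.2 / 47.7 = 0.0252 V⁻¹.

λ = 0.0252 V⁻¹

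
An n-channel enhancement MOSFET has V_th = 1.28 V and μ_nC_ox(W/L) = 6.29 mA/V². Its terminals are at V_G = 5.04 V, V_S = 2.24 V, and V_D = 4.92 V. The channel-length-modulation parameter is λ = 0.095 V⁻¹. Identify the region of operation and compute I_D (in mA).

V_GS = V_G − V_S = 5.04 − 2.24 = 2.8 V; V_DS = V_D − V_S = 4.92 − 2.24 = 2.68 V.
V_ov = V_GS − V_th = 2.8 − 1.28 = 1.52 V.
Since V_DS = 2.68 V ≥ V_ov = 1.52 V, the device is in saturation.
I_D = ½ k_n V_ov² (1 + λ V_DS) = 0.5 × 6.29 × 1.52² × (1 + 0.095 × 2.68) = 9.12 mA.

Saturation; I_D = 9.12 mA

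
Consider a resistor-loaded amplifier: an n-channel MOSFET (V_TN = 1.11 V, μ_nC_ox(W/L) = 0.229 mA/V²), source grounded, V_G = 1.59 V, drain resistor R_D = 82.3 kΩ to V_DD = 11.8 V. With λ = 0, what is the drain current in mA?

I_D = 0.0264 mA

V_GS = V_G = 1.59 V, so V_ov = 1.59 − 1.11 = 0.48 V.
Assume saturation: I_D = ½ k_n V_ov² = 0.5 × 0.229 × 0.48² = 0.0264 mA, giving V_DS = V_DD − I_D R_D = 11.8 − 0.0264 × 82.3 = 9.63 V.
V_DS = 9.63 V ≥ V_ov = 0.48 V, confirming saturation.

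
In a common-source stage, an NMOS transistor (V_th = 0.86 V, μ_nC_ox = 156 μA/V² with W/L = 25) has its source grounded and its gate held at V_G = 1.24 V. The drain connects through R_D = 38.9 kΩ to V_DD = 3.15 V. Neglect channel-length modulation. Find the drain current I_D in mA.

I_D = 0.0795 mA

V_GS = V_G = 1.24 V, so V_ov = 1.24 − 0.86 = 0.38 V.
k_n = μ_nC_ox · (W/L) = 3.9 mA/V².
Assume saturation: I_D = ½ k_n V_ov² = 0.5 × 3.9 × 0.38² = 0.282 mA, giving V_DS = V_DD − I_D R_D = 3.15 − 0.282 × 38.9 = -7.8 V.
But -7.8 V < V_ov = 0.38 V, so the device is actually in triode.
In triode I_D = k_n[V_ov V_DS − ½ V_DS²] and I_D = (V_DD − V_DS)/R_D. Equating: 75.9 V_DS² − 58.65 V_DS + 3.15 = 0, giving V_DS = 0.0581 V (the root below V_ov).
I_D = (3.15 − 0.0581) / 38.9 = 0.0795 mA.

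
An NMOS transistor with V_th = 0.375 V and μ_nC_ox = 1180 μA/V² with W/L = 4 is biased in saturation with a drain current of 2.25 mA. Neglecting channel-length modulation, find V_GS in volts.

V_GS = 1.35 V

k_n = μ_nC_ox · (W/L) = 4.72 mA/V².
In saturation I_D = ½ k_n (V_GS − V_th)², so V_GS − V_th = √(2 I_D / k_n) = √(2 × 2.25 / 4.72) = 0.976 V.
V_GS = 0.375 + 0.976 = 1.35 V.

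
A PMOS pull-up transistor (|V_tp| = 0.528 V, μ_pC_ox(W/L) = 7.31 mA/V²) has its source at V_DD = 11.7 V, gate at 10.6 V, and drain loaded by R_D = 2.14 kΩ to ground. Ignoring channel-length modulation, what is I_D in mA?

I_D = 1.20 mA

V_SG = V_DD − V_G = 11.7 − 10.6 = 1.1 V, so V_ov = 1.1 − 0.528 = 0.572 V.
Assume saturation: I_D = ½ k_p V_ov² = 0.5 × 7.31 × 0.572² = 1.2 mA, giving V_SD = V_DD − I_D R_D = 11.7 − 1.2 × 2.14 = 9.14 V.
V_SD = 9.14 V ≥ V_ov = 0.572 V, confirming saturation.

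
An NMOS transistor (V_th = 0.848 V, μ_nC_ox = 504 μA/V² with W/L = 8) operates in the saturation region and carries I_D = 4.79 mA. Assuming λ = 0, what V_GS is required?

k_n = μ_nC_ox · (W/L) = 4.032 mA/V².
In saturation I_D = ½ k_n (V_GS − V_th)², so V_GS − V_th = √(2 I_D / k_n) = √(2 × 4.79 / 4.032) = 1.54 V.
V_GS = 0.848 + 1.54 = 2.39 V.

V_GS = 2.39 V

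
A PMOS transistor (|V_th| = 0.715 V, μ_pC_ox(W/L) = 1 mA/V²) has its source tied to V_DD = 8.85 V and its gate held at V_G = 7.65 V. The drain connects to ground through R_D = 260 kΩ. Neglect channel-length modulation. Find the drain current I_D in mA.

V_SG = V_DD − V_G = 8.85 − 7.65 = 1.2 V, so V_ov = 1.2 − 0.715 = 0.485 V.
Assume saturation: I_D = ½ k_p V_ov² = 0.5 × 1 × 0.485² = 0.118 mA, giving V_SD = V_DD − I_D R_D = 8.85 − 0.118 × 260 = -21.7 V.
But -21.7 V < V_ov = 0.485 V, so the device is actually in triode.
In triode I_D = k_p[V_ov V_SD − ½ V_SD²] and I_D = (V_DD − V_SD)/R_D. Equating: 130 V_SD² − 127.1 V_SD + 8.85 = 0, giving V_SD = 0.0755 V (the root below V_ov).
I_D = (8.85 − 0.0755) / 260 = 0.0337 mA.

I_D = 0.0337 mA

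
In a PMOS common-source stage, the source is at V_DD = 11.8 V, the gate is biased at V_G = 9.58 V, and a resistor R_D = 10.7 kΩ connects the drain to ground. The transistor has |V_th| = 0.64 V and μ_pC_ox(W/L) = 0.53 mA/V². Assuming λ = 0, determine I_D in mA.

I_D = 0.662 mA

V_SG = V_DD − V_G = 11.8 − 9.58 = 2.22 V, so V_ov = 2.22 − 0.64 = 1.58 V.
Assume saturation: I_D = ½ k_p V_ov² = 0.5 × 0.53 × 1.58² = 0.662 mA, giving V_SD = V_DD − I_D R_D = 11.8 − 0.662 × 10.7 = 4.72 V.
V_SD = 4.72 V ≥ V_ov = 1.58 V, confirming saturation.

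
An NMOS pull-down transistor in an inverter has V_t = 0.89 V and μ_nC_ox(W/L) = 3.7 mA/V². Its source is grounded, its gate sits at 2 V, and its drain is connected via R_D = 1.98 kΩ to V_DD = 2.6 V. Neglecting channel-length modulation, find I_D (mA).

I_D = 1.15 mA

V_GS = V_G = 2 V, so V_ov = 2 − 0.89 = 1.11 V.
Assume saturation: I_D = ½ k_n V_ov² = 0.5 × 3.7 × 1.11² = 2.28 mA, giving V_DS = V_DD − I_D R_D = 2.6 − 2.28 × 1.98 = -1.91 V.
But -1.91 V < V_ov = 1.11 V, so the device is actually in triode.
In triode I_D = k_n[V_ov V_DS − ½ V_DS²] and I_D = (V_DD − V_DS)/R_D. Equating: 3.66 V_DS² − 9.132 V_DS + 2.6 = 0, giving V_DS = 0.328 V (the root below V_ov).
I_D = (2.6 − 0.328) / 1.98 = 1.15 mA.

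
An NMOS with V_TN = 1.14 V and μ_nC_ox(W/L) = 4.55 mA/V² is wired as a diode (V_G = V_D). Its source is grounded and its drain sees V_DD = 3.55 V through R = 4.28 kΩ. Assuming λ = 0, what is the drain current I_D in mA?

I_D = 0.458 mA

With gate tied to drain, V_GS = V_DS ≥ V_GS − V_TN, so the device is in saturation.
KCL at the drain: ½ k_n (V_GS − V_TN)² = (V_DD − V_GS)/R.
Let x = V_GS − 1.14. Then 9.74 x² + x − 2.41 = 0, giving x = 0.449 V (positive root), so V_GS = 1.59 V.
I_D = (V_DD − V_GS)/R = (3.55 − 1.59) / 4.28 = 0.458 mA.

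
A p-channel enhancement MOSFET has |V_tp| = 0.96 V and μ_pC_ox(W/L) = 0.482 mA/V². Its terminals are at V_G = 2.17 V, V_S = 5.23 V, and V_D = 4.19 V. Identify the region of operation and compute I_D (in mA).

V_SG = V_S − V_G = 5.23 − 2.17 = 3.06 V; V_SD = V_S − V_D = 5.23 − 4.19 = 1.04 V.
V_ov = V_SG − |V_tp| = 3.06 − 0.96 = 2.1 V.
Since V_SD = 1.04 V < V_ov = 2.1 V, the device is in the triode region.
I_D = k_p [V_ov · V_SD − ½ V_SD²] = 0.482 × [2.1 × 1.04 − 0.5 × 1.04²] = 0.792 mA.

Triode; I_D = 0.792 mA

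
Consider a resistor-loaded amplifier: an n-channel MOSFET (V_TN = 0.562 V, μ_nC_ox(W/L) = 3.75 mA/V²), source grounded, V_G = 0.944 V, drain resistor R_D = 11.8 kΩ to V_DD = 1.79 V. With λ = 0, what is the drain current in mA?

I_D = 0.142 mA

V_GS = V_G = 0.944 V, so V_ov = 0.944 − 0.562 = 0.382 V.
Assume saturation: I_D = ½ k_n V_ov² = 0.5 × 3.75 × 0.382² = 0.274 mA, giving V_DS = V_DD − I_D R_D = 1.79 − 0.274 × 11.8 = -1.44 V.
But -1.44 V < V_ov = 0.382 V, so the device is actually in triode.
In triode I_D = k_n[V_ov V_DS − ½ V_DS²] and I_D = (V_DD − V_DS)/R_D. Equating: 22.1 V_DS² − 17.9 V_DS + 1.79 = 0, giving V_DS = 0.117 V (the root below V_ov).
I_D = (1.79 − 0.117) / 11.8 = 0.142 mA.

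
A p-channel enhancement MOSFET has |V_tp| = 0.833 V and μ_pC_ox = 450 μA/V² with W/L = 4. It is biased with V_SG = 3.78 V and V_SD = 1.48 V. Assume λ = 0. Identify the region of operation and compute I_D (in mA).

k_p = μ_pC_ox · (W/L) = 1.8 mA/V².
V_ov = V_SG − |V_tp| = 3.78 − 0.833 = 2.95 V.
Since V_SD = 1.48 V < V_ov = 2.95 V, the device is in the triode region.
I_D = k_p [V_ov · V_SD − ½ V_SD²] = 1.8 × [2.95 × 1.48 − 0.5 × 1.48²] = 5.88 mA.

Triode; I_D = 5.88 mA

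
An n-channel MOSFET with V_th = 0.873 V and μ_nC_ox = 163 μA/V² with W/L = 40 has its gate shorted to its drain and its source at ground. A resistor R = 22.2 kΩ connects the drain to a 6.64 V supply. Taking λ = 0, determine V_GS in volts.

With gate tied to drain, V_GS = V_DS ≥ V_GS − V_th, so the device is in saturation.
k_n = μ_nC_ox · (W/L) = 6.52 mA/V².
KCL at the drain: ½ k_n (V_GS − V_th)² = (V_DD − V_GS)/R.
Let x = V_GS − 0.873. Then 72.4 x² + x − 5.767 = 0, giving x = 0.275 V (positive root), so V_GS = 1.15 V.
I_D = (V_DD − V_GS)/R = (6.64 − 1.15) / 22.2 = 0.247 mA.

V_GS = 1.15 V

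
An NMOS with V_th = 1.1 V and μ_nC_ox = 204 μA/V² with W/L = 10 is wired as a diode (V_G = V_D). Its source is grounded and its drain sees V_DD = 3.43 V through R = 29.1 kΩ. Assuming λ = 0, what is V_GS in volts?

With gate tied to drain, V_GS = V_DS ≥ V_GS − V_th, so the device is in saturation.
k_n = μ_nC_ox · (W/L) = 2.04 mA/V².
KCL at the drain: ½ k_n (V_GS − V_th)² = (V_DD − V_GS)/R.
Let x = V_GS − 1.1. Then 29.7 x² + x − 2.33 = 0, giving x = 0.264 V (positive root), so V_GS = 1.36 V.
I_D = (V_DD − V_GS)/R = (3.43 − 1.36) / 29.1 = 0.071 mA.

V_GS = 1.36 V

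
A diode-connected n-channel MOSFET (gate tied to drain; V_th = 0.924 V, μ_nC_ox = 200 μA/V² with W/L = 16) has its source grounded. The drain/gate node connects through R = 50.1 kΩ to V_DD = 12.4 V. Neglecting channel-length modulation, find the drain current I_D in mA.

I_D = 0.222 mA

With gate tied to drain, V_GS = V_DS ≥ V_GS − V_th, so the device is in saturation.
k_n = μ_nC_ox · (W/L) = 3.2 mA/V².
KCL at the drain: ½ k_n (V_GS − V_th)² = (V_DD − V_GS)/R.
Let x = V_GS − 0.924. Then 80.2 x² + x − 11.48 = 0, giving x = 0.372 V (positive root), so V_GS = 1.3 V.
I_D = (V_DD − V_GS)/R = (12.4 − 1.3) / 50.1 = 0.222 mA.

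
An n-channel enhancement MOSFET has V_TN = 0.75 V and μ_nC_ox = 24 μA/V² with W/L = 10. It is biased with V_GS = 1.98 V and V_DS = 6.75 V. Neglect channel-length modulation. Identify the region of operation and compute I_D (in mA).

k_n = μ_nC_ox · (W/L) = 0.24 mA/V².
V_ov = V_GS − V_TN = 1.98 − 0.75 = 1.23 V.
Since V_DS = 6.75 V ≥ V_ov = 1.23 V, the device is in saturation.
I_D = ½ k_n V_ov² = 0.5 × 0.24 × 1.23² = 0.182 mA.

Saturation; I_D = 0.182 mA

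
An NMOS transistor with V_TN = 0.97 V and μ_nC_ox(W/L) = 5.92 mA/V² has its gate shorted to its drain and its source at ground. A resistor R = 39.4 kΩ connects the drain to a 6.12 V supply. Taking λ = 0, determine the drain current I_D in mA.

With gate tied to drain, V_GS = V_DS ≥ V_GS − V_TN, so the device is in saturation.
KCL at the drain: ½ k_n (V_GS − V_TN)² = (V_DD − V_GS)/R.
Let x = V_GS − 0.97. Then 117 x² + x − 5.15 = 0, giving x = 0.206 V (positive root), so V_GS = 1.18 V.
I_D = (V_DD − V_GS)/R = (6.12 − 1.18) / 39.4 = 0.125 mA.

I_D = 0.125 mA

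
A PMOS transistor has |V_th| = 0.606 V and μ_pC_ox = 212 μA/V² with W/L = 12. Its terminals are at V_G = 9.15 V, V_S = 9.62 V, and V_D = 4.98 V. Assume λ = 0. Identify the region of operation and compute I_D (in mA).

V_SG = V_S − V_G = 9.62 − 9.15 = 0.47 V; V_SD = V_S − V_D = 9.62 − 4.98 = 4.64 V.
V_SG = 0.47 V < |V_th| = 0.606 V, so the transistor is in cutoff.

Cutoff; I_D = 0 mA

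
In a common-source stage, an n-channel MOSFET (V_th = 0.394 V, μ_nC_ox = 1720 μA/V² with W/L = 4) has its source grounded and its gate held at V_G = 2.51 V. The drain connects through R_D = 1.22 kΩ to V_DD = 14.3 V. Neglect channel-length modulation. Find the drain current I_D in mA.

V_GS = V_G = 2.51 V, so V_ov = 2.51 − 0.394 = 2.12 V.
k_n = μ_nC_ox · (W/L) = 6.88 mA/V².
Assume saturation: I_D = ½ k_n V_ov² = 0.5 × 6.88 × 2.12² = 15.4 mA, giving V_DS = V_DD − I_D R_D = 14.3 − 15.4 × 1.22 = -4.49 V.
But -4.49 V < V_ov = 2.12 V, so the device is actually in triode.
In triode I_D = k_n[V_ov V_DS − ½ V_DS²] and I_D = (V_DD − V_DS)/R_D. Equating: 4.2 V_DS² − 18.76 V_DS + 14.3 = 0, giving V_DS = 0.975 V (the root below V_ov).
I_D = (14.3 − 0.975) / 1.22 = 10.9 mA.

I_D = 10.9 mA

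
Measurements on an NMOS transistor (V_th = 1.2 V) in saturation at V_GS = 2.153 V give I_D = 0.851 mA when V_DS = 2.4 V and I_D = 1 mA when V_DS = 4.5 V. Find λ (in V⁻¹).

With V_GS fixed, I_D ∝ (1 + λ V_DS) in saturation, so I_D2/I_D1 = (1 + λ V_DS2)/(1 + λ V_DS1).
1/0.851 = 1.175 = (1 + 4.5 λ)/(1 + 2.4 λ).
Solving: λ (I_D1 V_DS2 − I_D2 V_DS1) = I_D2 − I_D1, so λ = (1 − 0.851) / (0.851 × 4.5 − 1 × 2.4) = 0.149 / 1.43 = 0.104 V⁻¹.

λ = 0.104 V⁻¹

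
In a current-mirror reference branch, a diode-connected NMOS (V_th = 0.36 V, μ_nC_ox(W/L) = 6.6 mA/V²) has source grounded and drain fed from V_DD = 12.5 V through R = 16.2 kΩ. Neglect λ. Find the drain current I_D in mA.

I_D = 0.721 mA

With gate tied to drain, V_GS = V_DS ≥ V_GS − V_th, so the device is in saturation.
KCL at the drain: ½ k_n (V_GS − V_th)² = (V_DD − V_GS)/R.
Let x = V_GS − 0.36. Then 53.5 x² + x − 12.14 = 0, giving x = 0.467 V (positive root), so V_GS = 0.827 V.
I_D = (V_DD − V_GS)/R = (12.5 − 0.827) / 16.2 = 0.721 mA.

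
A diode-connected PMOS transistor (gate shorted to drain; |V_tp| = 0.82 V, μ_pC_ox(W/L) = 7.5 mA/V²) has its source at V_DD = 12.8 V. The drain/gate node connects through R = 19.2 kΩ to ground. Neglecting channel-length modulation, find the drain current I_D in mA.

With gate tied to drain, V_SG = V_SD ≥ V_SG − |V_tp|, so the device is in saturation.
KCL at the drain: ½ k_p (V_SG − |V_tp|)² = (V_DD − V_SG)/R.
Let x = V_SG − 0.82. Then 72 x² + x − 11.98 = 0, giving x = 0.401 V (positive root), so V_SG = 1.22 V.
I_D = (V_DD − V_SG)/R = (12.8 − 1.22) / 19.2 = 0.603 mA.

I_D = 0.603 mA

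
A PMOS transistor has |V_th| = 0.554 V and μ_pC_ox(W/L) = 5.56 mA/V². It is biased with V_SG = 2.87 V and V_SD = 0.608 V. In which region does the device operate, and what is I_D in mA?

Triode; I_D = 6.80 mA

V_ov = V_SG − |V_th| = 2.87 − 0.554 = 2.32 V.
Since V_SD = 0.608 V < V_ov = 2.32 V, the device is in the triode region.
I_D = k_p [V_ov · V_SD − ½ V_SD²] = 5.56 × [2.32 × 0.608 − 0.5 × 0.608²] = 6.8 mA.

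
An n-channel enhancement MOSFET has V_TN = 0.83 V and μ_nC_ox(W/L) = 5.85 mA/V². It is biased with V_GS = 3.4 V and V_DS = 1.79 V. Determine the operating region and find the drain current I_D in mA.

V_ov = V_GS − V_TN = 3.4 − 0.83 = 2.57 V.
Since V_DS = 1.79 V < V_ov = 2.57 V, the device is in the triode region.
I_D = k_n [V_ov · V_DS − ½ V_DS²] = 5.85 × [2.57 × 1.79 − 0.5 × 1.79²] = 17.5 mA.

Triode; I_D = 17.5 mA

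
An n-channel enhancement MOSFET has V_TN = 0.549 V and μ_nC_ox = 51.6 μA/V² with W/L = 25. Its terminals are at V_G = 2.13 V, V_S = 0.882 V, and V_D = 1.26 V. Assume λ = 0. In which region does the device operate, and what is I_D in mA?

Triode; I_D = 0.249 mA

V_GS = V_G − V_S = 2.13 − 0.882 = 1.25 V; V_DS = V_D − V_S = 1.26 − 0.882 = 0.378 V.
k_n = μ_nC_ox · (W/L) = 1.29 mA/V².
V_ov = V_GS − V_TN = 1.25 − 0.549 = 0.699 V.
Since V_DS = 0.378 V < V_ov = 0.699 V, the device is in the triode region.
I_D = k_n [V_ov · V_DS − ½ V_DS²] = 1.29 × [0.699 × 0.378 − 0.5 × 0.378²] = 0.249 mA.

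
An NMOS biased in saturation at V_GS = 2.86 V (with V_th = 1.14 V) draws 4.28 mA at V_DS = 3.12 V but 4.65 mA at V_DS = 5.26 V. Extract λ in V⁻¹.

With V_GS fixed, I_D ∝ (1 + λ V_DS) in saturation, so I_D2/I_D1 = (1 + λ V_DS2)/(1 + λ V_DS1).
4.65/4.28 = 1.086 = (1 + 5.26 λ)/(1 + 3.12 λ).
Solving: λ (I_D1 V_DS2 − I_D2 V_DS1) = I_D2 − I_D1, so λ = (4.65 − 4.28) / (4.28 × 5.26 − 4.65 × 3.12) = 0.37 / 8 = 0.0462 V⁻¹.

λ = 0.0462 V⁻¹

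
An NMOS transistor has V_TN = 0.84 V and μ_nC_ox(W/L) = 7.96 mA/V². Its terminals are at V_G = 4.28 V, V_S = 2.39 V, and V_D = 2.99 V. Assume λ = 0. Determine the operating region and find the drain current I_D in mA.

V_GS = V_G − V_S = 4.28 − 2.39 = 1.89 V; V_DS = V_D − V_S = 2.99 − 2.39 = 0.6 V.
V_ov = V_GS − V_TN = 1.89 − 0.84 = 1.05 V.
Since V_DS = 0.6 V < V_ov = 1.05 V, the device is in the triode region.
I_D = k_n [V_ov · V_DS − ½ V_DS²] = 7.96 × [1.05 × 0.6 − 0.5 × 0.6²] = 3.58 mA.

Triode; I_D = 3.58 mA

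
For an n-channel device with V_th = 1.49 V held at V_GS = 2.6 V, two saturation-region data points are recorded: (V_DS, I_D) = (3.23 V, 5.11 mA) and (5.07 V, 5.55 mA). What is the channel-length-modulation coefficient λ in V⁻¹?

λ = 0.0551 V⁻¹

With V_GS fixed, I_D ∝ (1 + λ V_DS) in saturation, so I_D2/I_D1 = (1 + λ V_DS2)/(1 + λ V_DS1).
5.55/5.11 = 1.086 = (1 + 5.07 λ)/(1 + 3.23 λ).
Solving: λ (I_D1 V_DS2 − I_D2 V_DS1) = I_D2 − I_D1, so λ = (5.55 − 5.11) / (5.11 × 5.07 − 5.55 × 3.23) = 0.44 / 7.98 = 0.0551 V⁻¹.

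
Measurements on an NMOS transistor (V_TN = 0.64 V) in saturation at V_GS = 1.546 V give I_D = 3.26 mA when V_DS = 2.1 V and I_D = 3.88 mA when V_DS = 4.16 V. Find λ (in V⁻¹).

λ = 0.115 V⁻¹

With V_GS fixed, I_D ∝ (1 + λ V_DS) in saturation, so I_D2/I_D1 = (1 + λ V_DS2)/(1 + λ V_DS1).
3.88/3.26 = 1.19 = (1 + 4.16 λ)/(1 + 2.1 λ).
Solving: λ (I_D1 V_DS2 − I_D2 V_DS1) = I_D2 − I_D1, so λ = (3.88 − 3.26) / (3.26 × 4.16 − 3.88 × 2.1) = 0.62 / 5.41 = 0.115 V⁻¹.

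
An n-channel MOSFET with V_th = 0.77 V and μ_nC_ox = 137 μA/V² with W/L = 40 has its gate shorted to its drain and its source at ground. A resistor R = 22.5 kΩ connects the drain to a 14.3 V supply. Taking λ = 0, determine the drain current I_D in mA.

With gate tied to drain, V_GS = V_DS ≥ V_GS − V_th, so the device is in saturation.
k_n = μ_nC_ox · (W/L) = 5.48 mA/V².
KCL at the drain: ½ k_n (V_GS − V_th)² = (V_DD − V_GS)/R.
Let x = V_GS − 0.77. Then 61.7 x² + x − 13.53 = 0, giving x = 0.46 V (positive root), so V_GS = 1.23 V.
I_D = (V_DD − V_GS)/R = (14.3 − 1.23) / 22.5 = 0.581 mA.

I_D = 0.581 mA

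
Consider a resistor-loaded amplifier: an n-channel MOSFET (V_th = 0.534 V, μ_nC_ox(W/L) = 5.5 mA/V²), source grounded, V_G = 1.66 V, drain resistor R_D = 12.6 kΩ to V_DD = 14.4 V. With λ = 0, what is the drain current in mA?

I_D = 1.13 mA

V_GS = V_G = 1.66 V, so V_ov = 1.66 − 0.534 = 1.13 V.
Assume saturation: I_D = ½ k_n V_ov² = 0.5 × 5.5 × 1.13² = 3.49 mA, giving V_DS = V_DD − I_D R_D = 14.4 − 3.49 × 12.6 = -29.5 V.
But -29.5 V < V_ov = 1.13 V, so the device is actually in triode.
In triode I_D = k_n[V_ov V_DS − ½ V_DS²] and I_D = (V_DD − V_DS)/R_D. Equating: 34.6 V_DS² − 79.03 V_DS + 14.4 = 0, giving V_DS = 0.2 V (the root below V_ov).
I_D = (14.4 − 0.2) / 12.6 = 1.13 mA.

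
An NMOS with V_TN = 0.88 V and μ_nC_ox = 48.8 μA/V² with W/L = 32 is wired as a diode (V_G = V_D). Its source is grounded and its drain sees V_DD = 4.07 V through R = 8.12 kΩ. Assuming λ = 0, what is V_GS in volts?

With gate tied to drain, V_GS = V_DS ≥ V_GS − V_TN, so the device is in saturation.
k_n = μ_nC_ox · (W/L) = 1.562 mA/V².
KCL at the drain: ½ k_n (V_GS − V_TN)² = (V_DD − V_GS)/R.
Let x = V_GS − 0.88. Then 6.34 x² + x − 3.19 = 0, giving x = 0.635 V (positive root), so V_GS = 1.51 V.
I_D = (V_DD − V_GS)/R = (4.07 − 1.51) / 8.12 = 0.315 mA.

V_GS = 1.51 V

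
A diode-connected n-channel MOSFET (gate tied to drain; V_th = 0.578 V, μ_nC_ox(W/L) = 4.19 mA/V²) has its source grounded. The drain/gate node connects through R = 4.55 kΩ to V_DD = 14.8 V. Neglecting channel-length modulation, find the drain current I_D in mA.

I_D = 2.87 mA

With gate tied to drain, V_GS = V_DS ≥ V_GS − V_th, so the device is in saturation.
KCL at the drain: ½ k_n (V_GS − V_th)² = (V_DD − V_GS)/R.
Let x = V_GS − 0.578. Then 9.53 x² + x − 14.22 = 0, giving x = 1.17 V (positive root), so V_GS = 1.75 V.
I_D = (V_DD − V_GS)/R = (14.8 − 1.75) / 4.55 = 2.87 mA.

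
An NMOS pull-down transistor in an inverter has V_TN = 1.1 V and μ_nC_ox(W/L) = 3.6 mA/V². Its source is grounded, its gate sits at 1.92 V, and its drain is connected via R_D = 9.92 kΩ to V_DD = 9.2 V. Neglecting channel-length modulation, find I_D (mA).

V_GS = V_G = 1.92 V, so V_ov = 1.92 − 1.1 = 0.82 V.
Assume saturation: I_D = ½ k_n V_ov² = 0.5 × 3.6 × 0.82² = 1.21 mA, giving V_DS = V_DD − I_D R_D = 9.2 − 1.21 × 9.92 = -2.81 V.
But -2.81 V < V_ov = 0.82 V, so the device is actually in triode.
In triode I_D = k_n[V_ov V_DS − ½ V_DS²] and I_D = (V_DD − V_DS)/R_D. Equating: 17.9 V_DS² − 30.28 V_DS + 9.2 = 0, giving V_DS = 0.396 V (the root below V_ov).
I_D = (9.2 − 0.396) / 9.92 = 0.887 mA.

I_D = 0.887 mA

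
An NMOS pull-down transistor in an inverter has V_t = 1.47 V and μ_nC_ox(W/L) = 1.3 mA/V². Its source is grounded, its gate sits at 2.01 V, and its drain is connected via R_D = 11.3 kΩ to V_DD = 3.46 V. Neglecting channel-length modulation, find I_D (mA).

V_GS = V_G = 2.01 V, so V_ov = 2.01 − 1.47 = 0.54 V.
Assume saturation: I_D = ½ k_n V_ov² = 0.5 × 1.3 × 0.54² = 0.19 mA, giving V_DS = V_DD − I_D R_D = 3.46 − 0.19 × 11.3 = 1.32 V.
V_DS = 1.32 V ≥ V_ov = 0.54 V, confirming saturation.

I_D = 0.190 mA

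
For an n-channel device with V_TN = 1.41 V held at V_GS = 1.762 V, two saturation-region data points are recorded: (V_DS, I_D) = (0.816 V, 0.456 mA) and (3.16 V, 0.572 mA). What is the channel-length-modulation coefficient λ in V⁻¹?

λ = 0.119 V⁻¹

With V_GS fixed, I_D ∝ (1 + λ V_DS) in saturation, so I_D2/I_D1 = (1 + λ V_DS2)/(1 + λ V_DS1).
0.572/0.456 = 1.254 = (1 + 3.16 λ)/(1 + 0.816 λ).
Solving: λ (I_D1 V_DS2 − I_D2 V_DS1) = I_D2 − I_D1, so λ = (0.572 − 0.456) / (0.456 × 3.16 − 0.572 × 0.816) = 0.116 / 0.974 = 0.119 V⁻¹.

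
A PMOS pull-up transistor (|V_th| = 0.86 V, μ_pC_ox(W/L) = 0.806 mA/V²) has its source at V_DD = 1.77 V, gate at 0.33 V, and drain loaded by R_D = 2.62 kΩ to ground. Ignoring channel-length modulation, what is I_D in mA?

I_D = 0.136 mA

V_SG = V_DD − V_G = 1.77 − 0.33 = 1.44 V, so V_ov = 1.44 − 0.86 = 0.58 V.
Assume saturation: I_D = ½ k_p V_ov² = 0.5 × 0.806 × 0.58² = 0.136 mA, giving V_SD = V_DD − I_D R_D = 1.77 − 0.136 × 2.62 = 1.41 V.
V_SD = 1.41 V ≥ V_ov = 0.58 V, confirming saturation.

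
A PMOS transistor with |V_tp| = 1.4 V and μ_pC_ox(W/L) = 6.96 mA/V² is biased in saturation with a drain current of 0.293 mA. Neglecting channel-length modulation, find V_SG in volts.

In saturation I_D = ½ k_p (V_SG − |V_tp|)², so V_SG − |V_tp| = √(2 I_D / k_p) = √(2 × 0.293 / 6.96) = 0.29 V.
V_SG = 1.4 + 0.29 = 1.69 V.

V_SG = 1.69 V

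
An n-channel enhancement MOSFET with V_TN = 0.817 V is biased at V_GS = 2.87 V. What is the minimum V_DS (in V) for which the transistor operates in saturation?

V_DS,sat = 2.05 V

The boundary between triode and saturation is V_DS = V_GS − V_TN = V_ov.
V_ov = 2.87 − 0.817 = 2.05 V.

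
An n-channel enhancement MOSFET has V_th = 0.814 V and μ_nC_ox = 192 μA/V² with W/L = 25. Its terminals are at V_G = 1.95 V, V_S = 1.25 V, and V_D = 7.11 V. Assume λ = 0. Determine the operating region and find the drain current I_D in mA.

Cutoff; I_D = 0 mA

V_GS = V_G − V_S = 1.95 − 1.25 = 0.7 V; V_DS = V_D − V_S = 7.11 − 1.25 = 5.86 V.
V_GS = 0.7 V < V_th = 0.814 V, so the transistor is in cutoff.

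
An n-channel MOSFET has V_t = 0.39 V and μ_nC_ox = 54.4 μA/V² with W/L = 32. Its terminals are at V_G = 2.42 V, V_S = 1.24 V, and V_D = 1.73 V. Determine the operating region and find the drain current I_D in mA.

Triode; I_D = 0.465 mA

V_GS = V_G − V_S = 2.42 − 1.24 = 1.18 V; V_DS = V_D − V_S = 1.73 − 1.24 = 0.49 V.
k_n = μ_nC_ox · (W/L) = 1.741 mA/V².
V_ov = V_GS − V_t = 1.18 − 0.39 = 0.79 V.
Since V_DS = 0.49 V < V_ov = 0.79 V, the device is in the triode region.
I_D = k_n [V_ov · V_DS − ½ V_DS²] = 1.741 × [0.79 × 0.49 − 0.5 × 0.49²] = 0.465 mA.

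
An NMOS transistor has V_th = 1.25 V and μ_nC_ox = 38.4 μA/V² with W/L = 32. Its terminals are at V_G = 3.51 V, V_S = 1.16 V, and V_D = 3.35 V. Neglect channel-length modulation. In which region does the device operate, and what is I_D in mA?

V_GS = V_G − V_S = 3.51 − 1.16 = 2.35 V; V_DS = V_D − V_S = 3.35 − 1.16 = 2.19 V.
k_n = μ_nC_ox · (W/L) = 1.229 mA/V².
V_ov = V_GS − V_th = 2.35 − 1.25 = 1.1 V.
Since V_DS = 2.19 V ≥ V_ov = 1.1 V, the device is in saturation.
I_D = ½ k_n V_ov² = 0.5 × 1.229 × 1.1² = 0.743 mA.

Saturation; I_D = 0.743 mA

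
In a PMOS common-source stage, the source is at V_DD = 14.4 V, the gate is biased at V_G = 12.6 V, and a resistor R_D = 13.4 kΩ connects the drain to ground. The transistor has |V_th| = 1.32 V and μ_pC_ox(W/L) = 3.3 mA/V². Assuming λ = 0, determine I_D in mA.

V_SG = V_DD − V_G = 14.4 − 12.6 = 1.8 V, so V_ov = 1.8 − 1.32 = 0.48 V.
Assume saturation: I_D = ½ k_p V_ov² = 0.5 × 3.3 × 0.48² = 0.38 mA, giving V_SD = V_DD − I_D R_D = 14.4 − 0.38 × 13.4 = 9.31 V.
V_SD = 9.31 V ≥ V_ov = 0.48 V, confirming saturation.

I_D = 0.380 mA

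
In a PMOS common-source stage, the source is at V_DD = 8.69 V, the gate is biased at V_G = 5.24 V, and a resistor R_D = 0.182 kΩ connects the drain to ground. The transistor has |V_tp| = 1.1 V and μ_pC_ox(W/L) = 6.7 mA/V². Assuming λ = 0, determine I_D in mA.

I_D = 18.5 mA

V_SG = V_DD − V_G = 8.69 − 5.24 = 3.45 V, so V_ov = 3.45 − 1.1 = 2.35 V.
Assume saturation: I_D = ½ k_p V_ov² = 0.5 × 6.7 × 2.35² = 18.5 mA, giving V_SD = V_DD − I_D R_D = 8.69 − 18.5 × 0.182 = 5.32 V.
V_SD = 5.32 V ≥ V_ov = 2.35 V, confirming saturation.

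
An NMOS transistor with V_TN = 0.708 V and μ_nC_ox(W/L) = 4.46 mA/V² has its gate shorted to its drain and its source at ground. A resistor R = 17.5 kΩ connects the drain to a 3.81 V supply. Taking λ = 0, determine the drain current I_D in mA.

I_D = 0.162 mA

With gate tied to drain, V_GS = V_DS ≥ V_GS − V_TN, so the device is in saturation.
KCL at the drain: ½ k_n (V_GS − V_TN)² = (V_DD − V_GS)/R.
Let x = V_GS − 0.708. Then 39 x² + x − 3.102 = 0, giving x = 0.269 V (positive root), so V_GS = 0.977 V.
I_D = (V_DD − V_GS)/R = (3.81 − 0.977) / 17.5 = 0.162 mA.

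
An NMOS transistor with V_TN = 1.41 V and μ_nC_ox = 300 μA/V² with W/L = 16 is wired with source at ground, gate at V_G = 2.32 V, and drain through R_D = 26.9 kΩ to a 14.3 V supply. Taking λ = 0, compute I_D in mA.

I_D = 0.527 mA

V_GS = V_G = 2.32 V, so V_ov = 2.32 − 1.41 = 0.91 V.
k_n = μ_nC_ox · (W/L) = 4.8 mA/V².
Assume saturation: I_D = ½ k_n V_ov² = 0.5 × 4.8 × 0.91² = 1.99 mA, giving V_DS = V_DD − I_D R_D = 14.3 − 1.99 × 26.9 = -39.2 V.
But -39.2 V < V_ov = 0.91 V, so the device is actually in triode.
In triode I_D = k_n[V_ov V_DS − ½ V_DS²] and I_D = (V_DD − V_DS)/R_D. Equating: 64.6 V_DS² − 118.5 V_DS + 14.3 = 0, giving V_DS = 0.13 V (the root below V_ov).
I_D = (14.3 − 0.13) / 26.9 = 0.527 mA.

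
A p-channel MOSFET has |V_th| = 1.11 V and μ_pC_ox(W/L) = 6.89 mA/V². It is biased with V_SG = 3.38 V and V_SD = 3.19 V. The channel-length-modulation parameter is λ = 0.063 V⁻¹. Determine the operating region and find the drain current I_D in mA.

Saturation; I_D = 21.3 mA

V_ov = V_SG − |V_th| = 3.38 − 1.11 = 2.27 V.
Since V_SD = 3.19 V ≥ V_ov = 2.27 V, the device is in saturation.
I_D = ½ k_p V_ov² (1 + λ V_SD) = 0.5 × 6.89 × 2.27² × (1 + 0.063 × 3.19) = 21.3 mA.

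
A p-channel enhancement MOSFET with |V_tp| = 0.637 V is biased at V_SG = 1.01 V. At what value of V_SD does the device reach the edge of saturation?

V_SD,sat = 0.373 V

The boundary between triode and saturation is V_SD = V_SG − |V_tp| = V_ov.
V_ov = 1.01 − 0.637 = 0.373 V.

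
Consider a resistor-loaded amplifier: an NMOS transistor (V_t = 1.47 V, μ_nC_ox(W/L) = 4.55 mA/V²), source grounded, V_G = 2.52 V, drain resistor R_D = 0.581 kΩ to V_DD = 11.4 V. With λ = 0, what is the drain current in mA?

I_D = 2.51 mA

V_GS = V_G = 2.52 V, so V_ov = 2.52 − 1.47 = 1.05 V.
Assume saturation: I_D = ½ k_n V_ov² = 0.5 × 4.55 × 1.05² = 2.51 mA, giving V_DS = V_DD − I_D R_D = 11.4 − 2.51 × 0.581 = 9.94 V.
V_DS = 9.94 V ≥ V_ov = 1.05 V, confirming saturation.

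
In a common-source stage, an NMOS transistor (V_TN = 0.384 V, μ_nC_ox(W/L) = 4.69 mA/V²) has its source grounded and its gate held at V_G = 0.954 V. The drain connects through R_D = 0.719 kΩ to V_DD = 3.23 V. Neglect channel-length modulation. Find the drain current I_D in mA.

I_D = 0.762 mA

V_GS = V_G = 0.954 V, so V_ov = 0.954 − 0.384 = 0.57 V.
Assume saturation: I_D = ½ k_n V_ov² = 0.5 × 4.69 × 0.57² = 0.762 mA, giving V_DS = V_DD − I_D R_D = 3.23 − 0.762 × 0.719 = 2.68 V.
V_DS = 2.68 V ≥ V_ov = 0.57 V, confirming saturation.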